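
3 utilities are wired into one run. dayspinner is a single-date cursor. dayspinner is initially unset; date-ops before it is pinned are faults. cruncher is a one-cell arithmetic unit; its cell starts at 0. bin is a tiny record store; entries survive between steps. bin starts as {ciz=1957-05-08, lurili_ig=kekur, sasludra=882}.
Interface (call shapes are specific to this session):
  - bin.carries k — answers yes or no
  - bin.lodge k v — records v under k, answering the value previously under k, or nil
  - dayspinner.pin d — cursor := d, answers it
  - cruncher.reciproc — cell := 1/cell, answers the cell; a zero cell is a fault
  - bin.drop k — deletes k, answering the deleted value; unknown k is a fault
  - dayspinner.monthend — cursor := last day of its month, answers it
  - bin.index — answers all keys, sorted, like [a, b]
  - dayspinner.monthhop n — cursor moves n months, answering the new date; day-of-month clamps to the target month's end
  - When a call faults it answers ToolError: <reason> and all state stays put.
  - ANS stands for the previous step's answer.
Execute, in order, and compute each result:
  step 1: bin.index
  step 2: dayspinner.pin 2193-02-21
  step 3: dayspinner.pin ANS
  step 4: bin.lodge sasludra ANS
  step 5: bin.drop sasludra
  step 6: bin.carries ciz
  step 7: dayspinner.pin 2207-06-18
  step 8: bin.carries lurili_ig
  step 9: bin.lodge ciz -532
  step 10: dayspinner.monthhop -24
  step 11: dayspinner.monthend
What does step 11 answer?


I invoke bin.index(), — result: [ciz, lurili_ig, sasludra].
I invoke dayspinner.pin passing d→2193-02-21: 2193-02-21.
Now I run dayspinner.pin passing d→ANS, — result: 2193-02-21.
Then bin.lodge passing k→sasludra, v→ANS, and get 882.
I invoke bin.drop passing k→sasludra, — result: 2193-02-21.
Then bin.carries passing k→ciz, which returns yes.
I use dayspinner.pin passing d→2207-06-18, and observe 2207-06-18.
Then bin.carries passing k→lurili_ig, — result: yes.
I try bin.lodge passing k→ciz, v→-532, → 1957-05-08.
Calling dayspinner.monthhop passing n→-24, and observe 2205-06-18.
I invoke dayspinner.monthend: 2205-06-30.

Answer: 2205-06-30


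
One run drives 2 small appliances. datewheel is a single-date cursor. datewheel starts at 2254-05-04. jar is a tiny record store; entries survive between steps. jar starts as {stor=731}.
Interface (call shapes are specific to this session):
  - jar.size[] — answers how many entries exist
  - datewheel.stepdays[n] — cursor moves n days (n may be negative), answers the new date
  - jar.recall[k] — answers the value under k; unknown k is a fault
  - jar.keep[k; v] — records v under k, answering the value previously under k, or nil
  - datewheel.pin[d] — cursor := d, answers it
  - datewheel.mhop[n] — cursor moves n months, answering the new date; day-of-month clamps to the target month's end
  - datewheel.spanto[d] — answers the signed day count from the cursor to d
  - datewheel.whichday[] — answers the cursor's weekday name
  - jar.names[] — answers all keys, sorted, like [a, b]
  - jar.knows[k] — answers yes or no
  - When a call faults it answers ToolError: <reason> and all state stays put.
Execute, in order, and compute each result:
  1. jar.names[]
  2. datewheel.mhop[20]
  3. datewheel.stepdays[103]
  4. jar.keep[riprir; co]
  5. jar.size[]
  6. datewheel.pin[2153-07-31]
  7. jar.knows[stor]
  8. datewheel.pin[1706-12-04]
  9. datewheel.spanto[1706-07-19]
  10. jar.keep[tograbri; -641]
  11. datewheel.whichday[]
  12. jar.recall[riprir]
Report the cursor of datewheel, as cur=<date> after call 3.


Answer: cur=2256-04-16

Derivation:
→ names()
← [stor]
→ mhop(n: 20)
← 2256-01-04
→ stepdays(n: 103)
← 2256-04-16
→ keep(k: riprir, v: co)
← nil
→ size()
← 2
→ pin(d: 2153-07-31)
← 2153-07-31
→ knows(k: stor)
← yes
→ pin(d: 1706-12-04)
← 1706-12-04
→ spanto(d: 1706-07-19)
← -138
→ keep(k: tograbri, v: -641)
← nil
→ whichday()
← Saturday
→ recall(k: riprir)
← co


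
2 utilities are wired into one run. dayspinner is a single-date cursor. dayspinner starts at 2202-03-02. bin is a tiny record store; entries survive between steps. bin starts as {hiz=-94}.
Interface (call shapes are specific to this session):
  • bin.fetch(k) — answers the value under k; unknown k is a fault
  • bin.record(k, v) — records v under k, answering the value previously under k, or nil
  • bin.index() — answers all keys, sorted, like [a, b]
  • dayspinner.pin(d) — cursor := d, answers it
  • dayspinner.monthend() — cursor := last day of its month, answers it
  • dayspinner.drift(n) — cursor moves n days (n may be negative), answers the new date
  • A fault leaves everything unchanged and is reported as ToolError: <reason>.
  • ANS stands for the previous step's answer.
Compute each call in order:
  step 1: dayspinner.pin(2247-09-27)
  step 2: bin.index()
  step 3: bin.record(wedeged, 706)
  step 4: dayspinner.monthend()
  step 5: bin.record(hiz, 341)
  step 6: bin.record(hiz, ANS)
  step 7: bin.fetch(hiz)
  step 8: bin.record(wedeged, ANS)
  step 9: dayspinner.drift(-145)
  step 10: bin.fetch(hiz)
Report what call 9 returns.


Answer: 2247-05-08

Derivation:
Step: dayspinner.pin[d: 2247-09-27]
Result: 2247-09-27
Step: bin.index[]
Result: [hiz]
Step: bin.record[k: wedeged; v: 706]
Result: nil
Step: dayspinner.monthend[]
Result: 2247-09-30
Step: bin.record[k: hiz; v: 341]
Result: -94
Step: bin.record[k: hiz; v: ANS]
Result: 341
Step: bin.fetch[k: hiz]
Result: -94
Step: bin.record[k: wedeged; v: ANS]
Result: 706
Step: dayspinner.drift[n: -145]
Result: 2247-05-08
Step: bin.fetch[k: hiz]
Result: -94


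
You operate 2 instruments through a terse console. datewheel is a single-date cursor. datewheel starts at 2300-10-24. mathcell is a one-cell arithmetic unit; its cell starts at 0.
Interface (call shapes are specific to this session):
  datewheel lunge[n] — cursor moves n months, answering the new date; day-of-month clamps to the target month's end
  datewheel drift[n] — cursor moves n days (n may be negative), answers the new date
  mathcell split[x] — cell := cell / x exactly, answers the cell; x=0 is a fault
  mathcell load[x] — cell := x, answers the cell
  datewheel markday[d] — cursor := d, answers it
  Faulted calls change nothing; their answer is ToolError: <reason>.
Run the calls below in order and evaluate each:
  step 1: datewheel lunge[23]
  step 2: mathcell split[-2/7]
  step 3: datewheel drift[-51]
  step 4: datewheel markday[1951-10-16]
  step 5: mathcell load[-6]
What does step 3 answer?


# 1. datewheel lunge(23) : 2302-09-24
# 2. mathcell split(-2/7) : 0
# 3. datewheel drift(-51) : 2302-08-04
# 4. datewheel markday(1951-10-16) : 1951-10-16
# 5. mathcell load(-6) : -6

Answer: 2302-08-04


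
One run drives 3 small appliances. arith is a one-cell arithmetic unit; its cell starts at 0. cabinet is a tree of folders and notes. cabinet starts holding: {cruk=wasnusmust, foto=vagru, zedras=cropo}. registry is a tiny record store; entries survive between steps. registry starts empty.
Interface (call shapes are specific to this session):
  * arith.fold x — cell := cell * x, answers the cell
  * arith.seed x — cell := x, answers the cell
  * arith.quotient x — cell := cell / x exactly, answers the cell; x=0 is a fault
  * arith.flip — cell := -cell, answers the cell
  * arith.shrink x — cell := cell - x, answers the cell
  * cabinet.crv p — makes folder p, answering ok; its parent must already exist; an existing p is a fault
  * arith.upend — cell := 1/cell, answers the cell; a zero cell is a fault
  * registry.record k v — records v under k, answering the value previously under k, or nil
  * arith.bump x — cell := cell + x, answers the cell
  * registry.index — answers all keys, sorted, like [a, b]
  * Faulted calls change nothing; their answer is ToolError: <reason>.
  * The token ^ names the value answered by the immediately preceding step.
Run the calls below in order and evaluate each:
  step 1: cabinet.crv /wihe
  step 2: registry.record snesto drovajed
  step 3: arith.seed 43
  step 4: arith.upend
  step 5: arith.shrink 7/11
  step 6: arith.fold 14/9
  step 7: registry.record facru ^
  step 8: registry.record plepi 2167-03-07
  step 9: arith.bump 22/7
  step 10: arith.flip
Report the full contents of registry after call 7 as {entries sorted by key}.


[in] cabinet.crv p→/wihe
[out] ok
[in] registry.record k→snesto v→drovajed
[out] nil
[in] arith.seed x→43
[out] 43
[in] arith.upend
[out] 1/43
[in] arith.shrink x→7/11
[out] -290/473
[in] arith.fold x→14/9
[out] -4060/4257
[in] registry.record k→facru v→^
[out] nil
[in] registry.record k→plepi v→2167-03-07
[out] nil
[in] arith.bump x→22/7
[out] 65234/29799
[in] arith.flip
[out] -65234/29799

Answer: {facru=-4060/4257, snesto=drovajed}


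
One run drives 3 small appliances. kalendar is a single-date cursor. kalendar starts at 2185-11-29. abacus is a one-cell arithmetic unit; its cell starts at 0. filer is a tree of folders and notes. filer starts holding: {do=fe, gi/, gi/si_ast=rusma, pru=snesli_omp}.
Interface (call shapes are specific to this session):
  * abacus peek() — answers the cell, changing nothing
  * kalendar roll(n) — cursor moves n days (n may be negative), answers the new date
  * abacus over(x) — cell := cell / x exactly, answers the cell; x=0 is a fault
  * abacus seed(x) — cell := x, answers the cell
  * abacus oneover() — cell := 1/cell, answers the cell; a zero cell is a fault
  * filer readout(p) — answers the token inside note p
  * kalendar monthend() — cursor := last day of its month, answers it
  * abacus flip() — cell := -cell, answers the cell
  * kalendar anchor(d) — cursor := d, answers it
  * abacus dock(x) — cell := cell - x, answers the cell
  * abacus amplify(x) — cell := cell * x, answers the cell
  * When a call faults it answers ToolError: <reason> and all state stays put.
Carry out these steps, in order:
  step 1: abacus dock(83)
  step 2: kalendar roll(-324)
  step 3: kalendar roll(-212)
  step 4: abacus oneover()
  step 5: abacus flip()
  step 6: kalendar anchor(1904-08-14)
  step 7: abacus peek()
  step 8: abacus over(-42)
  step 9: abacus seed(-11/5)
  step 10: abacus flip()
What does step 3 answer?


>>> abacus dock x→83
  -83
>>> kalendar roll n→-324
  2185-01-09
>>> kalendar roll n→-212
  2184-06-11
>>> abacus oneover
  -1/83
>>> abacus flip
  1/83
>>> kalendar anchor d→1904-08-14
  1904-08-14
>>> abacus peek
  1/83
>>> abacus over x→-42
  -1/3486
>>> abacus seed x→-11/5
  -11/5
>>> abacus flip
  11/5

Answer: 2184-06-11


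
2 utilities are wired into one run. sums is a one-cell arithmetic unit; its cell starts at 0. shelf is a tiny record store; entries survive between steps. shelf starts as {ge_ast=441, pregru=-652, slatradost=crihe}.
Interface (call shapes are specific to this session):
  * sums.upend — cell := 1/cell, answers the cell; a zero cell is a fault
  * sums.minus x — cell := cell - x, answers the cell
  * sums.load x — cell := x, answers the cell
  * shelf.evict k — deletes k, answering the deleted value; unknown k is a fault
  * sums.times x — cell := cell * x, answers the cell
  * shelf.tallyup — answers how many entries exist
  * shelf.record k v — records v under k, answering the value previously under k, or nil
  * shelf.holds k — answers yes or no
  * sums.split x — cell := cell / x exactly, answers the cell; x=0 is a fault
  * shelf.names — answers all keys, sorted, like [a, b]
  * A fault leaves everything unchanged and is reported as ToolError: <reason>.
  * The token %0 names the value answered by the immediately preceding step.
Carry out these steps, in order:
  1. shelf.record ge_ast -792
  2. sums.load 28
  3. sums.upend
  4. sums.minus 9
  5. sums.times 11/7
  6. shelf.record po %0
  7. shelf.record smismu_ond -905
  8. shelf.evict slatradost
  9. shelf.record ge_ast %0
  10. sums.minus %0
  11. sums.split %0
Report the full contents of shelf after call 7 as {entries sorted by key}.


# 1. shelf.record(k: ge_ast, v: -792) ~> 441
# 2. sums.load(x: 28) ~> 28
# 3. sums.upend() ~> 1/28
# 4. sums.minus(x: 9) ~> -251/28
# 5. sums.times(x: 11/7) ~> -2761/196
# 6. shelf.record(k: po, v: %0) ~> nil
# 7. shelf.record(k: smismu_ond, v: -905) ~> nil
# 8. shelf.evict(k: slatradost) ~> crihe
# 9. shelf.record(k: ge_ast, v: %0) ~> -792
# 10. sums.minus(x: %0) ~> 152471/196
# 11. sums.split(x: %0) ~> 1

Answer: {ge_ast=-792, po=-2761/196, pregru=-652, slatradost=crihe, smismu_ond=-905}


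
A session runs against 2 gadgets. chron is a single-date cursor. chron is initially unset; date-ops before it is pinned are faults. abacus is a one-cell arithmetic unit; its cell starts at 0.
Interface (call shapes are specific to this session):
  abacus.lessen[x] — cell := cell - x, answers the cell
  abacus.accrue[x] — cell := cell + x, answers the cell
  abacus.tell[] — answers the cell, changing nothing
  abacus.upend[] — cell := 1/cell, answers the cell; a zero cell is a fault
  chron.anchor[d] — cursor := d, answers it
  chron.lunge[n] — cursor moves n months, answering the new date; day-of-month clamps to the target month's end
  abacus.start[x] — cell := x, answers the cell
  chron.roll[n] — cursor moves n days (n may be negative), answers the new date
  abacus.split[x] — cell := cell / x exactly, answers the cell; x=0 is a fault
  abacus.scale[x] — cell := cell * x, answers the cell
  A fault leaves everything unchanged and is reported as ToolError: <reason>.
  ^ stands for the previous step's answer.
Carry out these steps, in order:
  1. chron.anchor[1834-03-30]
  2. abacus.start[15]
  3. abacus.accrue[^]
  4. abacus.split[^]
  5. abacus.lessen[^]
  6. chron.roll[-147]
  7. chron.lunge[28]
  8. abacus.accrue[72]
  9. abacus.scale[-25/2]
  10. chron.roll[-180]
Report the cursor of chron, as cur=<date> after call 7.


Answer: cur=1836-03-03

Derivation:
~$ anchor d=1834-03-30
  1834-03-30
~$ start x=15
  15
~$ accrue x=^
  30
~$ split x=^
  1
~$ lessen x=^
  0
~$ roll n=-147
  1833-11-03
~$ lunge n=28
  1836-03-03
~$ accrue x=72
  72
~$ scale x=-25/2
  -900
~$ roll n=-180
  1835-09-05


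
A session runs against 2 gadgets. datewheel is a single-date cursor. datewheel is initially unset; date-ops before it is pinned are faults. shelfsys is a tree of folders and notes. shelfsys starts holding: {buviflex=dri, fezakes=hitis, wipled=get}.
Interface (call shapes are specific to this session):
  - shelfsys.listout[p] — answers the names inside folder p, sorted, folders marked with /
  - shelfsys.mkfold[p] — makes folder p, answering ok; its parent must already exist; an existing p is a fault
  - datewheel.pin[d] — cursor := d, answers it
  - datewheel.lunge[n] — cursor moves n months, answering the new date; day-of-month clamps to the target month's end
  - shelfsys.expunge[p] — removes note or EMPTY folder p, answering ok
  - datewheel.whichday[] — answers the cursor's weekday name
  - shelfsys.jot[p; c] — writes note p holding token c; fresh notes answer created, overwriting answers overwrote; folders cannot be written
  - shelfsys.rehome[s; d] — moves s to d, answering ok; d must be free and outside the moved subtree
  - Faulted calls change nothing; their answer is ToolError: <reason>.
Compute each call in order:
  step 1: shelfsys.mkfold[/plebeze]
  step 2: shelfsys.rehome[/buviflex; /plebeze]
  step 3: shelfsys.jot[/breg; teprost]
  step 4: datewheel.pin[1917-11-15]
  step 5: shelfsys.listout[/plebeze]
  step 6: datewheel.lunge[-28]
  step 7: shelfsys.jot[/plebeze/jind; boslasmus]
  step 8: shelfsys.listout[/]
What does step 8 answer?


% mkfold(p=/plebeze) : ok
% rehome(s=/buviflex, d=/plebeze) : ToolError: exists
% jot(p=/breg, c=teprost) : created
% pin(d=1917-11-15) : 1917-11-15
% listout(p=/plebeze) : []
% lunge(n=-28) : 1915-07-15
% jot(p=/plebeze/jind, c=boslasmus) : created
% listout(p=/) : [breg, buviflex, fezakes, plebeze/, wipled]

Answer: [breg, buviflex, fezakes, plebeze/, wipled]


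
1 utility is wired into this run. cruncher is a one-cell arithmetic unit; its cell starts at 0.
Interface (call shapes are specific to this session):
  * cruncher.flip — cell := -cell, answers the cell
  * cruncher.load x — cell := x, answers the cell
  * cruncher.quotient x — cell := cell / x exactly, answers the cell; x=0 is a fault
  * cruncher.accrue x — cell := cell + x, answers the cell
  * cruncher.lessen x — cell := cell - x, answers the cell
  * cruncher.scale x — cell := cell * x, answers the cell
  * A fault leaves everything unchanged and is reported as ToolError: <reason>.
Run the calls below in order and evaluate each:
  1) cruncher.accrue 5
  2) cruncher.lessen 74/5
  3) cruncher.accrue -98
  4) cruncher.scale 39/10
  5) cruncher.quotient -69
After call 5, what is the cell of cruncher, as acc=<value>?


Answer: acc=7007/1150

Derivation:
-> accrue(x='5')
<- 5
-> lessen(x='74/5')
<- -49/5
-> accrue(x='-98')
<- -539/5
-> scale(x='39/10')
<- -21021/50
-> quotient(x='-69')
<- 7007/1150


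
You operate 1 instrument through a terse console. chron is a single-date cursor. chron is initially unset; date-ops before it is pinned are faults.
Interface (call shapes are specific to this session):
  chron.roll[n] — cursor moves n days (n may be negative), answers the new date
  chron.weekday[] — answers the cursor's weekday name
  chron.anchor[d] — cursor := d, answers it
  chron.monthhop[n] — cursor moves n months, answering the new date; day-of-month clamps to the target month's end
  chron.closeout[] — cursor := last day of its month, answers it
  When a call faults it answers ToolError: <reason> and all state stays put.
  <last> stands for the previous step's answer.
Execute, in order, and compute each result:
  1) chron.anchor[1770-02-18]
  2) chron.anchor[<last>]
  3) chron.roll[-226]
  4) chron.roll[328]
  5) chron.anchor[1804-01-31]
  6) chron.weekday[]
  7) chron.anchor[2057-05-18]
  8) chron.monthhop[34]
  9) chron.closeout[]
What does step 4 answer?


→ chron.anchor(d=1770-02-18)
← 1770-02-18
→ chron.anchor(d=<last>)
← 1770-02-18
→ chron.roll(n=-226)
← 1769-07-07
→ chron.roll(n=328)
← 1770-05-31
→ chron.anchor(d=1804-01-31)
← 1804-01-31
→ chron.weekday()
← Tuesday
→ chron.anchor(d=2057-05-18)
← 2057-05-18
→ chron.monthhop(n=34)
← 2060-03-18
→ chron.closeout()
← 2060-03-31

Answer: 1770-05-31


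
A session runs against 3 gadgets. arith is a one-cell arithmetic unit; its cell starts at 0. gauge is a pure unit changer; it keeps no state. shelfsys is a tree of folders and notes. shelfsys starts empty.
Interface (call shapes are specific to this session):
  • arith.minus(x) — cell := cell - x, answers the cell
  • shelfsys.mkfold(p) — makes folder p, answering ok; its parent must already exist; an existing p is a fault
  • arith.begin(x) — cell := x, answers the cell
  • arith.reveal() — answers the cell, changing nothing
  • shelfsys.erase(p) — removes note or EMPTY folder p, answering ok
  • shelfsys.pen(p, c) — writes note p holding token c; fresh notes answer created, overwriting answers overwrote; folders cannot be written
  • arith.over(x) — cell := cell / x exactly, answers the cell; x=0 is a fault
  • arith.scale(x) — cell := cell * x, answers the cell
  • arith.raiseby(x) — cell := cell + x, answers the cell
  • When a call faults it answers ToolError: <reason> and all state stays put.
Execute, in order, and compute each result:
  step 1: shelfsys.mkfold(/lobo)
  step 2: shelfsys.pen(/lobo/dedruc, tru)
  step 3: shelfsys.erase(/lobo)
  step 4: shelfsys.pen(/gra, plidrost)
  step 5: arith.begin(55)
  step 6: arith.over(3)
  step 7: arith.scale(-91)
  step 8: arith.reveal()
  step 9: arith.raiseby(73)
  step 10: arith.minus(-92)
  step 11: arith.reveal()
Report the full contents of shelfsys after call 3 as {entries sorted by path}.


Answer: {lobo/, lobo/dedruc=tru}

Derivation:
-- 1. mkfold(p→/lobo) -> ok
-- 2. pen(p→/lobo/dedruc, c→tru) -> created
-- 3. erase(p→/lobo) -> ToolError: not empty
-- 4. pen(p→/gra, c→plidrost) -> created
-- 5. begin(x→55) -> 55
-- 6. over(x→3) -> 55/3
-- 7. scale(x→-91) -> -5005/3
-- 8. reveal() -> -5005/3
-- 9. raiseby(x→73) -> -4786/3
-- 10. minus(x→-92) -> -4510/3
-- 11. reveal() -> -4510/3


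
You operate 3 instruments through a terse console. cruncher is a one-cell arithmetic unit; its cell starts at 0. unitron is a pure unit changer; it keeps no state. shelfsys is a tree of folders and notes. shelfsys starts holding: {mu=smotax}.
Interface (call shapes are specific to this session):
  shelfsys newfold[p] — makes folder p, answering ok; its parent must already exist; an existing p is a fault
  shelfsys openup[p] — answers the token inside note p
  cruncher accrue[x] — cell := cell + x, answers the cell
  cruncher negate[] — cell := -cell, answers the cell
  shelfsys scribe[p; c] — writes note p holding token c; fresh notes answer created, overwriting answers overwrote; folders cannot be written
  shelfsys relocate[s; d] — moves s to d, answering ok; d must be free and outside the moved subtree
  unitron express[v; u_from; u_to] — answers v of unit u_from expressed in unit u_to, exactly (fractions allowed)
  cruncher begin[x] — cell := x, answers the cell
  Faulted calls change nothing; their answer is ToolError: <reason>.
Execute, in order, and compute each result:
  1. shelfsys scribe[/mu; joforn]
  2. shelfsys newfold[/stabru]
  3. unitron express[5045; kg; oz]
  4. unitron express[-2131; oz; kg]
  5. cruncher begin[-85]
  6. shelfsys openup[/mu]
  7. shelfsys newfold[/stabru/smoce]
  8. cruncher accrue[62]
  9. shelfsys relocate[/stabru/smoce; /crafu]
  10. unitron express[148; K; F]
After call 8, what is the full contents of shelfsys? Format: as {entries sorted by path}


Answer: {mu=joforn, stabru/, stabru/smoce/}

Derivation:
-> shelfsys scribe(p: /mu, c: joforn)
<- overwrote
-> shelfsys newfold(p: /stabru)
<- ok
-> unitron express(v: 5045, u_from: kg, u_to: oz)
<- 8072000000000/45359237
-> unitron express(v: -2131, u_from: oz, u_to: kg)
<- -96660534047/1600000000
-> cruncher begin(x: -85)
<- -85
-> shelfsys openup(p: /mu)
<- joforn
-> shelfsys newfold(p: /stabru/smoce)
<- ok
-> cruncher accrue(x: 62)
<- -23
-> shelfsys relocate(s: /stabru/smoce, d: /crafu)
<- ok
-> unitron express(v: 148, u_from: K, u_to: F)
<- -19327/100


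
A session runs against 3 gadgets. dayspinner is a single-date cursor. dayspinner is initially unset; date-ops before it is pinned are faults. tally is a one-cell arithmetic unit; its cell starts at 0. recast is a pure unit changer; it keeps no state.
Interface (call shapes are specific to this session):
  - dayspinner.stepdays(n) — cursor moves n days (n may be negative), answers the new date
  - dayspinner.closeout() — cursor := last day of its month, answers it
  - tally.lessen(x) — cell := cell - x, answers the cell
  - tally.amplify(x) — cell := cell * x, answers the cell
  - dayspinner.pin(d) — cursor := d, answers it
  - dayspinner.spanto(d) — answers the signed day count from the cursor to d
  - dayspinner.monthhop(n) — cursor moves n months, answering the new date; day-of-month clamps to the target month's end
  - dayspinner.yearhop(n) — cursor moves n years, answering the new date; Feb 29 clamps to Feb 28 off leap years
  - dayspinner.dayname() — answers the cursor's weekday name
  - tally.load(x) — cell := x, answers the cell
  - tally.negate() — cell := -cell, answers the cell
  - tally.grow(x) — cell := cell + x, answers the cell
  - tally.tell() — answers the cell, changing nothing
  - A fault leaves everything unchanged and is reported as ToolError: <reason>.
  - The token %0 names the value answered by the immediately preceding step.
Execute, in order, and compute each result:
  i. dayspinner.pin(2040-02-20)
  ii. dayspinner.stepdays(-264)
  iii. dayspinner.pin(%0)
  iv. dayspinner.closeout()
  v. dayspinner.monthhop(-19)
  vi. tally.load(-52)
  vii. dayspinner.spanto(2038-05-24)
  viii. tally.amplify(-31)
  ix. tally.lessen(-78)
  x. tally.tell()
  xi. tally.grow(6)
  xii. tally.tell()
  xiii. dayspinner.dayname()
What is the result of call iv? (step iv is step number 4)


% dayspinner.pin 2040-02-20
  2040-02-20
% dayspinner.stepdays -264
  2039-06-01
% dayspinner.pin %0
  2039-06-01
% dayspinner.closeout
  2039-06-30
% dayspinner.monthhop -19
  2037-11-30
% tally.load -52
  -52
% dayspinner.spanto 2038-05-24
  175
% tally.amplify -31
  1612
% tally.lessen -78
  1690
% tally.tell
  1690
% tally.grow 6
  1696
% tally.tell
  1696
% dayspinner.dayname
  Monday

Answer: 2039-06-30


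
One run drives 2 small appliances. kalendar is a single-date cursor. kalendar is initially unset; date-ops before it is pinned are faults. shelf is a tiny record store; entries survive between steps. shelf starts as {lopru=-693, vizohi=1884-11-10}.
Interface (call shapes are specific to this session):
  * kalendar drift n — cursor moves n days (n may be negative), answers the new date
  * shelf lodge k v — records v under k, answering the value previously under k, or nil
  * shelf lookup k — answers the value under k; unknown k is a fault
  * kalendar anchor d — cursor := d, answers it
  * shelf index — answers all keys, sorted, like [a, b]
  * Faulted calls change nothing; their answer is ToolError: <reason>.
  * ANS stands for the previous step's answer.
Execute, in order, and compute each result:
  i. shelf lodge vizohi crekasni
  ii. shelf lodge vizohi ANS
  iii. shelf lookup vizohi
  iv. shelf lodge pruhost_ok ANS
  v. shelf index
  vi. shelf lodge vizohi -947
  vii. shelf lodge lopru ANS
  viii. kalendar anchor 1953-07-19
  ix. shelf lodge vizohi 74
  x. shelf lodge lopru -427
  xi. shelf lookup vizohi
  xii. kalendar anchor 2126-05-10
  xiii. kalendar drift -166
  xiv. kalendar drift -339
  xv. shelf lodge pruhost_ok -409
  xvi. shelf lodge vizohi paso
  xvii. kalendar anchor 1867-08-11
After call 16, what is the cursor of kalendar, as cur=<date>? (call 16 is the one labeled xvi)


I use shelf lodge on k='vizohi', v='crekasni': 1884-11-10.
Now I run shelf lodge on k='vizohi', v='ANS', and see crekasni.
Now I run shelf lookup on k='vizohi', and see 1884-11-10.
I try shelf lodge on k='pruhost_ok', v='ANS', yielding nil.
Next I call shelf index, — result: [lopru, pruhost_ok, vizohi].
Then shelf lodge on k='vizohi', v='-947', and observe 1884-11-10.
I use shelf lodge on k='lopru', v='ANS', — result: -693.
Then kalendar anchor on d='1953-07-19', — result: 1953-07-19.
I run shelf lodge on k='vizohi', v='74', → -947.
I invoke shelf lodge on k='lopru', v='-427': 1884-11-10.
Now I run shelf lookup on k='vizohi', — result: 74.
Next I call kalendar anchor on d='2126-05-10': 2126-05-10.
Next I call kalendar drift on n='-166', — result: 2125-11-25.
I try kalendar drift on n='-339': 2124-12-21.
Now I run shelf lodge on k='pruhost_ok', v='-409', and observe 1884-11-10.
Next I call shelf lodge on k='vizohi', v='paso', → 74.
I invoke kalendar anchor on d='1867-08-11', yielding 1867-08-11.

Answer: cur=2124-12-21


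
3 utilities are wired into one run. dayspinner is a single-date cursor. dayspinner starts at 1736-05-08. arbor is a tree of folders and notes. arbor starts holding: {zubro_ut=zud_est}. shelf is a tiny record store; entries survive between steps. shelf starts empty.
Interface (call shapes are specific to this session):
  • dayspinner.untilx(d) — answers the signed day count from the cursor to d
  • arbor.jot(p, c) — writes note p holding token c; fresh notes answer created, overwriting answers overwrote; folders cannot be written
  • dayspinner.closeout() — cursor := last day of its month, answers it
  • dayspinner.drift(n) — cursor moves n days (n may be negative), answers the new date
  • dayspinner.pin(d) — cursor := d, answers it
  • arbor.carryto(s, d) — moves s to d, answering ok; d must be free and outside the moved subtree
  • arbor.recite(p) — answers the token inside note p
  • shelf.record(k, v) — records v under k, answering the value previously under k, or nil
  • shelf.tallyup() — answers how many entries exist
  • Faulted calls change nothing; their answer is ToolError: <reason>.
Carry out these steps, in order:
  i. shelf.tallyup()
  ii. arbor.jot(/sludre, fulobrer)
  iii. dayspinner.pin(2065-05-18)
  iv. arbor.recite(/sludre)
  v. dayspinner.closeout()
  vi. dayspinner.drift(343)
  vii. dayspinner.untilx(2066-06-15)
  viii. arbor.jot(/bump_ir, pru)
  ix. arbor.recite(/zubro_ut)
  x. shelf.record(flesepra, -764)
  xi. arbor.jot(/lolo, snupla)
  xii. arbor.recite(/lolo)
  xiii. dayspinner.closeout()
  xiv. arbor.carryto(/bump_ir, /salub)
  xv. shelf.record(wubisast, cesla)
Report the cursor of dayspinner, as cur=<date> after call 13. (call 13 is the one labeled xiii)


I run shelf.tallyup(), and observe 0.
I use arbor.jot(p: /sludre, c: fulobrer), — result: created.
I use dayspinner.pin(d: 2065-05-18), giving 2065-05-18.
I use arbor.recite(p: /sludre), and see fulobrer.
Invoking dayspinner.closeout, → 2065-05-31.
Next I call dayspinner.drift(n: 343), giving 2066-05-09.
I run dayspinner.untilx(d: 2066-06-15), → 37.
I run arbor.jot(p: /bump_ir, c: pru), yielding created.
I try arbor.recite(p: /zubro_ut), and observe zud_est.
I try shelf.record(k: flesepra, v: -764): nil.
Invoking arbor.jot(p: /lolo, c: snupla), — result: created.
Calling arbor.recite(p: /lolo), — result: snupla.
I use dayspinner.closeout(), yielding 2066-05-31.
Then arbor.carryto(s: /bump_ir, d: /salub), which returns ok.
I invoke shelf.record(k: wubisast, v: cesla), — result: nil.

Answer: cur=2066-05-31


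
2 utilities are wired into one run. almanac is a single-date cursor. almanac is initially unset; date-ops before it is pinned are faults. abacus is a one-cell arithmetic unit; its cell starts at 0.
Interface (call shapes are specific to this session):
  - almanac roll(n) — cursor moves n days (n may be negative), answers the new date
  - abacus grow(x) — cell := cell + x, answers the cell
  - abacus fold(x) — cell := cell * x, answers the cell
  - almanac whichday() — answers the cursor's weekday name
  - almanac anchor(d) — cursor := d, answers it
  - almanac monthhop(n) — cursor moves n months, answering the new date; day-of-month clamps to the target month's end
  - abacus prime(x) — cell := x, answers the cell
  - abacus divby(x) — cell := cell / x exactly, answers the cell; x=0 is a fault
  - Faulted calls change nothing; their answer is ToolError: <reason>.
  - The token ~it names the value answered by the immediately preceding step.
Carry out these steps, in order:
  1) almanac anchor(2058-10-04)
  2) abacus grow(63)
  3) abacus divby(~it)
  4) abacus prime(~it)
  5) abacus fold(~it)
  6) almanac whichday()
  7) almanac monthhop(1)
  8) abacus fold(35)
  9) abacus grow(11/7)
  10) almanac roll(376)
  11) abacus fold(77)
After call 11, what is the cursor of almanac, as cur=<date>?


Answer: cur=2059-11-15

Derivation:
I try almanac anchor passing d='2058-10-04', — result: 2058-10-04.
I run abacus grow passing x='63', and get 63.
Invoking abacus divby passing x='~it', which returns 1.
I call abacus prime passing x='~it', which returns 1.
Using abacus fold passing x='~it', — result: 1.
Invoking almanac whichday, giving Friday.
Calling almanac monthhop passing n='1', and get 2058-11-04.
I use abacus fold passing x='35', and see 35.
I invoke abacus grow passing x='11/7', and observe 256/7.
I run almanac roll passing n='376', and get 2059-11-15.
I run abacus fold passing x='77', and observe 2816.


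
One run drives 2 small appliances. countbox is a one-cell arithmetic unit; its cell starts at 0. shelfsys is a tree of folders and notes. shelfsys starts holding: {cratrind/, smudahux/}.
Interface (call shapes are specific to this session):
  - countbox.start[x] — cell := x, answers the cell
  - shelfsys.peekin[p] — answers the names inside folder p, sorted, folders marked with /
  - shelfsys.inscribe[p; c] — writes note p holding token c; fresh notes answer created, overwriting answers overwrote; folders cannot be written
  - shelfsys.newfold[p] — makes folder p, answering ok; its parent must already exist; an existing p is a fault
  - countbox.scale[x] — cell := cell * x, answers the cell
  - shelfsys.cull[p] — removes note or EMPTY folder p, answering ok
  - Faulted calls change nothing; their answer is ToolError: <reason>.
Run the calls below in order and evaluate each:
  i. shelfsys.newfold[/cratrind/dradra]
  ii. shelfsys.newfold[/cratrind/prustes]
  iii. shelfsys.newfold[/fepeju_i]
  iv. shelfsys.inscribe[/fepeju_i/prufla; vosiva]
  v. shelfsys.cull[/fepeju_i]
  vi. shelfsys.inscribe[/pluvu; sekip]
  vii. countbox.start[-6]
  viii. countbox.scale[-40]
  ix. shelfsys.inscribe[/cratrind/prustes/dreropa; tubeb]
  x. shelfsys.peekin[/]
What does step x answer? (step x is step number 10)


~$ shelfsys.newfold p='/cratrind/dradra'
[out] ok
~$ shelfsys.newfold p='/cratrind/prustes'
[out] ok
~$ shelfsys.newfold p='/fepeju_i'
[out] ok
~$ shelfsys.inscribe p='/fepeju_i/prufla' c='vosiva'
[out] created
~$ shelfsys.cull p='/fepeju_i'
[out] ToolError: not empty
~$ shelfsys.inscribe p='/pluvu' c='sekip'
[out] created
~$ countbox.start x='-6'
[out] -6
~$ countbox.scale x='-40'
[out] 240
~$ shelfsys.inscribe p='/cratrind/prustes/dreropa' c='tubeb'
[out] created
~$ shelfsys.peekin p='/'
[out] [cratrind/, fepeju_i/, pluvu, smudahux/]

Answer: [cratrind/, fepeju_i/, pluvu, smudahux/]


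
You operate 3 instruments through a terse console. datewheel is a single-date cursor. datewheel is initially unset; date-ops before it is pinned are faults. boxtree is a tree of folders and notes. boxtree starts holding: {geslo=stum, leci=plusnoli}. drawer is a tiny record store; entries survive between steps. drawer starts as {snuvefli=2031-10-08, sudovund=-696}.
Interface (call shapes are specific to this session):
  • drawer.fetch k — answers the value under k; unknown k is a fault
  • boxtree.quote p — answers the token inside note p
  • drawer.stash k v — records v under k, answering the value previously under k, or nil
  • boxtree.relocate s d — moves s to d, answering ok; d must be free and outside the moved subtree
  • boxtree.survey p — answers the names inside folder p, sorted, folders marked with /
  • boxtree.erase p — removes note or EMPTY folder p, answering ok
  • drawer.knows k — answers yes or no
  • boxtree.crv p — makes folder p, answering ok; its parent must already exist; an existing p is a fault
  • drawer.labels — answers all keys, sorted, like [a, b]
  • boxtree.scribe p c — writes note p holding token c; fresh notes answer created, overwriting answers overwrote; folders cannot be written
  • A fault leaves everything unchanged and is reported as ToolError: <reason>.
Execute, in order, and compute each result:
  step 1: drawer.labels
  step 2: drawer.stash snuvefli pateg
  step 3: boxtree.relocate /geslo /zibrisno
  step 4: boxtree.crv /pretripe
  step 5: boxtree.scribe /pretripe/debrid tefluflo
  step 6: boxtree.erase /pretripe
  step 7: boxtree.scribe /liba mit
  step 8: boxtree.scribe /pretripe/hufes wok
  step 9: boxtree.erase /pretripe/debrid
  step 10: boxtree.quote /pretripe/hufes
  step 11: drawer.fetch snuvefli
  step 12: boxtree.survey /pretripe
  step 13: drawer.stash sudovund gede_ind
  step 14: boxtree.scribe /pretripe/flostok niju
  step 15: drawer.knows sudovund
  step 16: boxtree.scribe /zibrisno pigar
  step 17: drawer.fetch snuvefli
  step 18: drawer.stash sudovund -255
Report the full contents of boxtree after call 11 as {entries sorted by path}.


Answer: {leci=plusnoli, liba=mit, pretripe/, pretripe/hufes=wok, zibrisno=stum}

Derivation:
-> drawer.labels()
<- [snuvefli, sudovund]
-> drawer.stash(k: snuvefli, v: pateg)
<- 2031-10-08
-> boxtree.relocate(s: /geslo, d: /zibrisno)
<- ok
-> boxtree.crv(p: /pretripe)
<- ok
-> boxtree.scribe(p: /pretripe/debrid, c: tefluflo)
<- created
-> boxtree.erase(p: /pretripe)
<- ToolError: not empty
-> boxtree.scribe(p: /liba, c: mit)
<- created
-> boxtree.scribe(p: /pretripe/hufes, c: wok)
<- created
-> boxtree.erase(p: /pretripe/debrid)
<- ok
-> boxtree.quote(p: /pretripe/hufes)
<- wok
-> drawer.fetch(k: snuvefli)
<- pateg
-> boxtree.survey(p: /pretripe)
<- [hufes]
-> drawer.stash(k: sudovund, v: gede_ind)
<- -696
-> boxtree.scribe(p: /pretripe/flostok, c: niju)
<- created
-> drawer.knows(k: sudovund)
<- yes
-> boxtree.scribe(p: /zibrisno, c: pigar)
<- overwrote
-> drawer.fetch(k: snuvefli)
<- pateg
-> drawer.stash(k: sudovund, v: -255)
<- gede_ind


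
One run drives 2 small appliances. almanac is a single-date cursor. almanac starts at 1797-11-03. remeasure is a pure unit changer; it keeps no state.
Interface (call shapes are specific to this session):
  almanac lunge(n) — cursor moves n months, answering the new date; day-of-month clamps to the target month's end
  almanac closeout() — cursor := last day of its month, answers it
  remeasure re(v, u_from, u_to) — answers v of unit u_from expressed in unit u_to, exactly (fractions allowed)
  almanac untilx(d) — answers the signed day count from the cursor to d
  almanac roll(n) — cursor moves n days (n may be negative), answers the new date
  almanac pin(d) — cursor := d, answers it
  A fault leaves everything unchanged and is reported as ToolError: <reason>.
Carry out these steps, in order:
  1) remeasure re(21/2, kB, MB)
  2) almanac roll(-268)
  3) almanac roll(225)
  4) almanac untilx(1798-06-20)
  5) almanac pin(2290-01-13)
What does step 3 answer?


Answer: 1797-09-21

Derivation:
// remeasure re(21/2, kB, MB) => 21/2000
// almanac roll(-268) => 1797-02-08
// almanac roll(225) => 1797-09-21
// almanac untilx(1798-06-20) => 272
// almanac pin(2290-01-13) => 2290-01-13


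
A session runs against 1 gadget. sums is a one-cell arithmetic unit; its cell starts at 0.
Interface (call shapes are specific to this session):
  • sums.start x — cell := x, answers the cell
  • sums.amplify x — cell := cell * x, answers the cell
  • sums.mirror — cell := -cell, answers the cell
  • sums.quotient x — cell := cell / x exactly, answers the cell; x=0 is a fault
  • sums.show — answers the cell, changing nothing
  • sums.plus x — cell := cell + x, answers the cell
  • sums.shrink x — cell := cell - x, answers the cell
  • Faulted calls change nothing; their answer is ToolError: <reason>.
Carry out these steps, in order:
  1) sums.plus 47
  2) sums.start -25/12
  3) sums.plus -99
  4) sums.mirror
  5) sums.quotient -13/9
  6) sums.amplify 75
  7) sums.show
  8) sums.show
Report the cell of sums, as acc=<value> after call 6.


Invoking sums.plus(47), — result: 47.
Calling sums.start(-25/12), and observe -25/12.
Using sums.plus(-99), yielding -1213/12.
Then sums.mirror, and observe 1213/12.
I invoke sums.quotient(-13/9), and see -3639/52.
I invoke sums.amplify(75), and get -272925/52.
Next I call sums.show(), yielding -272925/52.
I call sums.show, which returns -272925/52.

Answer: acc=-272925/52


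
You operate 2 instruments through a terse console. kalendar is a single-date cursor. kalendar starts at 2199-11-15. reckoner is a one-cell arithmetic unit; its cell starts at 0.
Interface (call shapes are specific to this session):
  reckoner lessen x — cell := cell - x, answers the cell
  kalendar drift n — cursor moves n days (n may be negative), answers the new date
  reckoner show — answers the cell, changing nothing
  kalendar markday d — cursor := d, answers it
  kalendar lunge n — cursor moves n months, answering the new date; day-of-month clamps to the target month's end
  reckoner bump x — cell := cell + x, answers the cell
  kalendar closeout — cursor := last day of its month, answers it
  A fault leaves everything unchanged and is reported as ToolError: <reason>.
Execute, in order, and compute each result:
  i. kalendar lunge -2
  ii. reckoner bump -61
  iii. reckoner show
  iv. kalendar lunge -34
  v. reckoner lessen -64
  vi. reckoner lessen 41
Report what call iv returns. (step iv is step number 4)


Answer: 2196-11-15

Derivation:
I call kalendar lunge with n→-2: 2199-09-15.
Invoking reckoner bump with x→-61, and get -61.
I call reckoner show, — result: -61.
Now I run kalendar lunge with n→-34, and get 2196-11-15.
I try reckoner lessen with x→-64, which returns 3.
Invoking reckoner lessen with x→41, and get -38.
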